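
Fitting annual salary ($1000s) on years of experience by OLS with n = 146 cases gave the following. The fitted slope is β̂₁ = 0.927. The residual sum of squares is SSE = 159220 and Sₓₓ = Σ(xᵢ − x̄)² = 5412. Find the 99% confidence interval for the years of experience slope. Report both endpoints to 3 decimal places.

(-0.253, 2.107)

MSE = SSE/(n − 2) = 159220/144 = 1105.69.
SE(β̂₁) = √(MSE/Sₓₓ) = √(1105.69/5412) = 0.452.
df = n − 2 = 144.
t* = t_{0.005, 144} = 2.610402.
Margin = t* × SE = 2.610402 × 0.452 = 1.17990.
CI: 0.927 ± 1.17990 → (-0.253, 2.107).
With 99% confidence, each one-unit increase in years of experience is associated with a change of between -0.253 and 2.107 $1000s in annual salary.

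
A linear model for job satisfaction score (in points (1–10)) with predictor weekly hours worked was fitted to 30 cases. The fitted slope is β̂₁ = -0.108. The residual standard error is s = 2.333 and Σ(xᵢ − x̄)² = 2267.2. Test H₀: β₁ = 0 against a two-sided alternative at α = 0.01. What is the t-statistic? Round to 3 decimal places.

t = -2.204

SE(β̂₁) = s/√Sₓₓ = 2.333/√2267.2 = 0.048997.
t = -0.108 / 0.048997 = -2.204.
df = n − 2 = 28.
Two-sided p ≈ 0.0359, which is ≥ 0.01, so fail to reject H₀.
The data do not give significant evidence of an association between weekly hours worked and job satisfaction score.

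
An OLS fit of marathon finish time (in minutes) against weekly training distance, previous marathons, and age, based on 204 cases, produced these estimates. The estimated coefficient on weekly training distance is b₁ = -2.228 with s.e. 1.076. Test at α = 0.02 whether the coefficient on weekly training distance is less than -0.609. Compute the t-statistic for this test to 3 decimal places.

t = -1.505

H₀: β₁ = -0.609 vs H₁: β₁ < -0.609.
t = (b₁ − β₁⁰)/SE = (-2.228 − (-0.609)) / 1.076 = -1.505.
df = n − k − 1 = 204 − 3 − 1 = 200.
One-sided p ≈ 0.0670, which is ≥ 0.02, so fail to reject H₀.
The data do not give significant evidence that the true slope on weekly training distance is below -0.609 minutes per unit, holding the other predictors fixed.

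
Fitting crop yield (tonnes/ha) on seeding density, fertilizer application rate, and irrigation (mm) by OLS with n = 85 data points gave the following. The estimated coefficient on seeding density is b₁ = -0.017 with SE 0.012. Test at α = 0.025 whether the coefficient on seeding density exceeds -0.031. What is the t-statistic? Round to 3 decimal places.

H₀: β₁ = -0.031 vs H₁: β₁ > -0.031.
t = (b₁ − β₁⁰)/SE = (-0.017 − (-0.031)) / 0.012 = 1.167.
df = n − k − 1 = 85 − 3 − 1 = 81.
One-sided p ≈ 0.1234, which is ≥ 0.025, so fail to reject H₀.
The data do not give significant evidence that the true slope on seeding density exceeds -0.031 tonnes/ha per unit, holding the other predictors fixed.

t = 1.167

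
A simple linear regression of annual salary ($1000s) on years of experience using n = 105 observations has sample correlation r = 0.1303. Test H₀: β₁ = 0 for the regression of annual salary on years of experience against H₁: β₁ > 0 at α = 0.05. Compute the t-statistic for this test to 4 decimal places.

t = r·√(n − 2)/√(1 − r²) = 0.1303·√103/√0.983022 = 1.3338.
df = n − 2 = 103.
One-sided p ≈ 0.0926, which is ≥ 0.05, so fail to reject H₀.
The data do not give significant evidence of a linear association between years of experience and annual salary.

t = 1.3338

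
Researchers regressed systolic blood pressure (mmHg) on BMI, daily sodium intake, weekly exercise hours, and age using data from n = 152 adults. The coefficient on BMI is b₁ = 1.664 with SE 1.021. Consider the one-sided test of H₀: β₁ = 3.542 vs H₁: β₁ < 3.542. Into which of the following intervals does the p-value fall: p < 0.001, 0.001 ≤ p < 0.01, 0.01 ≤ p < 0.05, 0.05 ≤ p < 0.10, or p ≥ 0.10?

t = (1.664 − 3.542) / 1.021 = -1.839.
df = n − k − 1 = 152 − 4 − 1 = 147.
One-sided p = P(T_{147} < t) ≈ 0.0339.
So 0.01 ≤ p < 0.05.

0.01 ≤ p < 0.05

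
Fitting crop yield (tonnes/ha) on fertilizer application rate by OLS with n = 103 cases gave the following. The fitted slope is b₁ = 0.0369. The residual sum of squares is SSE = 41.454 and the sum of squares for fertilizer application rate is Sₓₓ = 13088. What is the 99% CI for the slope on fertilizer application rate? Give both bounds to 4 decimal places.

(0.0222, 0.0516)

MSE = SSE/(n − 2) = 41.454/101 = 0.410436.
SE(b₁) = √(MSE/Sₓₓ) = √(0.410436/13088) = 0.00559997.
df = n − 2 = 101.
t* = t_{0.005, 101} = 2.625386.
Margin = t* × SE = 2.625386 × 0.00559997 = 0.014702.
CI: 0.0369 ± 0.014702 → (0.0222, 0.0516).
With 99% confidence, each one-unit increase in fertilizer application rate is associated with a change of between 0.0222 and 0.0516 tonnes/ha in crop yield.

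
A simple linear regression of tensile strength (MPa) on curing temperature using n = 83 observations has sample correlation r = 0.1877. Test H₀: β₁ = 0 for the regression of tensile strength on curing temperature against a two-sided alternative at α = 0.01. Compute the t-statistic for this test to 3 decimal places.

t = r·√(n − 2)/√(1 − r²) = 0.1877·√81/√0.964769 = 1.720.
df = n − 2 = 81.
Two-sided p ≈ 0.0893, which is ≥ 0.01, so fail to reject H₀.
The data do not give significant evidence of a linear association between curing temperature and tensile strength.

t = 1.720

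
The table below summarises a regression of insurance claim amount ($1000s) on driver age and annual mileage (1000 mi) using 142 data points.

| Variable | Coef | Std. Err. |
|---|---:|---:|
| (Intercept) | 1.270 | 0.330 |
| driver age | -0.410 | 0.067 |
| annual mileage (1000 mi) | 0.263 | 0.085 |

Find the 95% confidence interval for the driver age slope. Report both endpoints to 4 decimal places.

(-0.5425, -0.2775)

Read off: b = -0.410, SE = 0.067 for driver age.
df = n − k − 1 = 142 − 2 − 1 = 139.
t* = t_{0.025, 139} = 1.977178.
Margin = t* × SE = 1.977178 × 0.067 = 0.132471.
CI: -0.410 ± 0.132471 → (-0.5425, -0.2775).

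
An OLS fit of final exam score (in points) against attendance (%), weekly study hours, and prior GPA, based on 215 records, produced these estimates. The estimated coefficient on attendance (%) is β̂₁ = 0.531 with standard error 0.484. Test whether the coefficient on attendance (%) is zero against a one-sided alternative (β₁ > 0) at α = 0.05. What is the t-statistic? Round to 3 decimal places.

t = 1.097

H₀: β₁ = 0 vs H₁: β₁ > 0.
t = (β̂₁ − β₁⁰)/SE = 0.531 / 0.484 = 1.097.
df = n − k − 1 = 215 − 3 − 1 = 211.
One-sided p ≈ 0.1369, which is ≥ 0.05, so fail to reject H₀.
The data do not give significant evidence that the true slope on attendance (%) is positive, holding the other predictors fixed.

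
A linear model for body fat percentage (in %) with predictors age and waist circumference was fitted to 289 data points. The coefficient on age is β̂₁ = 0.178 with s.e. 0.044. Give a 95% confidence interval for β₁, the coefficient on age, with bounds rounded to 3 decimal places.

(0.091, 0.265)

df = n − k − 1 = 289 − 2 − 1 = 286.
t* = t_{0.025, 286} = 1.968293.
Margin = t* × SE = 1.968293 × 0.044 = 0.08660.
CI: 0.178 ± 0.08660 → (0.091, 0.265).
With 95% confidence, each one-unit increase in age is associated with a change of between 0.091 and 0.265 % in body fat percentage, holding the other predictors fixed.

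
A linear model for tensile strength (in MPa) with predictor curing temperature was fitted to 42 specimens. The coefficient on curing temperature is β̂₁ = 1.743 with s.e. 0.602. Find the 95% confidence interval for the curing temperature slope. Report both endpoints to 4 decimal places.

df = n − 2 = 42 − 2 = 40.
t* = t_{0.025, 40} = 2.021075.
Margin = t* × SE = 2.021075 × 0.602 = 1.216687.
CI: 1.743 ± 1.216687 → (0.5263, 2.9597).
With 95% confidence, each one-unit increase in curing temperature is associated with a change of between 0.5263 and 2.9597 MPa in tensile strength.

(0.5263, 2.9597)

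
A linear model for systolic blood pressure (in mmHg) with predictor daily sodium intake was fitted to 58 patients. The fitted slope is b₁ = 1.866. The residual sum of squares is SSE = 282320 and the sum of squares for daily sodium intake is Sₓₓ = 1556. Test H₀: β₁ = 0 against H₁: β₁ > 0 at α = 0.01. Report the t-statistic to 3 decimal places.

t = 1.037

MSE = SSE/(n − 2) = 282320/56 = 5041.43.
SE(b₁) = √(MSE/Sₓₓ) = √(5041.43/1556) = 1.8.
t = 1.866 / 1.8 = 1.037.
df = n − 2 = 56.
One-sided p ≈ 0.1522, which is ≥ 0.01, so fail to reject H₀.
The data do not give significant evidence that the true slope on daily sodium intake is positive.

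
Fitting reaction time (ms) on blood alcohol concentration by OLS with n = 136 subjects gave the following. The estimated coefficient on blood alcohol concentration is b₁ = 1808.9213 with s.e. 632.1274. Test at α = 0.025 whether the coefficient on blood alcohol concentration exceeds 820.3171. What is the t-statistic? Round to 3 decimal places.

t = 1.564

H₀: β₁ = 820.3171 vs H₁: β₁ > 820.3171.
t = (b₁ − β₁⁰)/SE = (1808.9213 − 820.3171) / 632.1274 = 1.564.
df = n − 2 = 136 − 2 = 134.
One-sided p ≈ 0.0601, which is ≥ 0.025, so fail to reject H₀.
The data do not give significant evidence that the true slope on blood alcohol concentration exceeds 820.3171 ms per unit.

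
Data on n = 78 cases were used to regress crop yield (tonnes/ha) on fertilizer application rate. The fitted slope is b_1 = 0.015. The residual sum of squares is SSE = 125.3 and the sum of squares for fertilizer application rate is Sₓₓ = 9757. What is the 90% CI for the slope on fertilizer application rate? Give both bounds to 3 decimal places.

(-0.007, 0.037)

MSE = SSE/(n − 2) = 125.3/76 = 1.64868.
SE(b_1) = √(MSE/Sₓₓ) = √(1.64868/9757) = 0.012999.
df = n − 2 = 76.
t* = t_{0.05, 76} = 1.665151.
Margin = t* × SE = 1.665151 × 0.012999 = 0.02165.
CI: 0.015 ± 0.02165 → (-0.007, 0.037).
With 90% confidence, each one-unit increase in fertilizer application rate is associated with a change of between -0.007 and 0.037 tonnes/ha in crop yield.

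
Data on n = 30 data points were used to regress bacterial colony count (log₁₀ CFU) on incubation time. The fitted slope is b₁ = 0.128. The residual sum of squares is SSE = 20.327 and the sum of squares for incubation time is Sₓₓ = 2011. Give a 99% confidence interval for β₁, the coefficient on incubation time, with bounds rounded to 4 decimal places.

(0.0755, 0.1805)

MSE = SSE/(n − 2) = 20.327/28 = 0.725964.
SE(b₁) = √(MSE/Sₓₓ) = √(0.725964/2011) = 0.0189999.
df = n − 2 = 28.
t* = t_{0.005, 28} = 2.763262.
Margin = t* × SE = 2.763262 × 0.0189999 = 0.052502.
CI: 0.128 ± 0.052502 → (0.0755, 0.1805).
With 99% confidence, each one-unit increase in incubation time is associated with a change of between 0.0755 and 0.1805 log₁₀ CFU in bacterial colony count.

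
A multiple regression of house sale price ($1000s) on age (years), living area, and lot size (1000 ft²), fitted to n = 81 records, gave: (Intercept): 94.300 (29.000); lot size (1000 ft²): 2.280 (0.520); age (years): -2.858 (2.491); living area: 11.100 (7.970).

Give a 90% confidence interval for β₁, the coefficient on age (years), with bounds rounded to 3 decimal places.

Read off: b = -2.858, SE = 2.491 for age (years).
df = n − k − 1 = 81 − 3 − 1 = 77.
t* = t_{0.05, 77} = 1.664885.
Margin = t* × SE = 1.664885 × 2.491 = 4.14723.
CI: -2.858 ± 4.14723 → (-7.005, 1.289).

(-7.005, 1.289)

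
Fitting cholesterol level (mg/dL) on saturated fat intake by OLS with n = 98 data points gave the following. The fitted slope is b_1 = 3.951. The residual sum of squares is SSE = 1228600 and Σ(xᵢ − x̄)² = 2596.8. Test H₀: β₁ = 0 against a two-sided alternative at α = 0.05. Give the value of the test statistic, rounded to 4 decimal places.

MSE = SSE/(n − 2) = 1228600/96 = 12797.9.
SE(b_1) = √(MSE/Sₓₓ) = √(12797.9/2596.8) = 2.21999.
t = 3.951 / 2.21999 = 1.7797.
df = n − 2 = 96.
Two-sided p ≈ 0.0783, which is ≥ 0.05, so fail to reject H₀.
The data do not give significant evidence of an association between saturated fat intake and cholesterol level.

t = 1.7797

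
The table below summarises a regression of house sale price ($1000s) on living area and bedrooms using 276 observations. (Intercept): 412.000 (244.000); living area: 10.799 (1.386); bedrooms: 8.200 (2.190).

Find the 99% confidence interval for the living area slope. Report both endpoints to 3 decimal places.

Read off: b = 10.799, SE = 1.386 for living area.
df = n − k − 1 = 276 − 2 − 1 = 273.
t* = t_{0.005, 273} = 2.593958.
Margin = t* × SE = 2.593958 × 1.386 = 3.59523.
CI: 10.799 ± 3.59523 → (7.204, 14.394).

(7.204, 14.394)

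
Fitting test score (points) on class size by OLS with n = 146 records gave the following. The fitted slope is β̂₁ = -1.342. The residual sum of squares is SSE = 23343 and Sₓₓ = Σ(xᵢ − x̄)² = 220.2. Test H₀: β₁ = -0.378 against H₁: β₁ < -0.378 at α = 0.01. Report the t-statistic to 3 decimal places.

t = -1.124

MSE = SSE/(n − 2) = 23343/144 = 162.104.
SE(β̂₁) = √(MSE/Sₓₓ) = √(162.104/220.2) = 0.858002.
t = (-1.342 − (-0.378)) / 0.858002 = -1.124.
df = n − 2 = 144.
One-sided p ≈ 0.1315, which is ≥ 0.01, so fail to reject H₀.
The data do not give significant evidence that the true slope on class size is below -0.378 points per unit.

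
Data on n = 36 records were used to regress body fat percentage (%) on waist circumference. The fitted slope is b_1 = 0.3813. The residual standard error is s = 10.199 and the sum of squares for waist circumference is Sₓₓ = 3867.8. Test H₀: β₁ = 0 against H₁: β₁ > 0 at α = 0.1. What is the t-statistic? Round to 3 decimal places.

t = 2.325

SE(b_1) = s/√Sₓₓ = 10.199/√3867.8 = 0.163993.
t = 0.3813 / 0.163993 = 2.325.
df = n − 2 = 34.
One-sided p ≈ 0.0131, which is < 0.1, so reject H₀.
There is evidence that the true slope on waist circumference is positive.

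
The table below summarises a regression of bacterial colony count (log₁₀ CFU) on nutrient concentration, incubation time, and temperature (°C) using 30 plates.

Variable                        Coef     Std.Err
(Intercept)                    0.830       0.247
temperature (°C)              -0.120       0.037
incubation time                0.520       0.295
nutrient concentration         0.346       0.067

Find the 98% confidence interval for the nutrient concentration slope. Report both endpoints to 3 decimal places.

(0.180, 0.512)

Read off: b = 0.346, SE = 0.067 for nutrient concentration.
df = n − k − 1 = 30 − 3 − 1 = 26.
t* = t_{0.01, 26} = 2.47863.
Margin = t* × SE = 2.47863 × 0.067 = 0.16607.
CI: 0.346 ± 0.16607 → (0.180, 0.512).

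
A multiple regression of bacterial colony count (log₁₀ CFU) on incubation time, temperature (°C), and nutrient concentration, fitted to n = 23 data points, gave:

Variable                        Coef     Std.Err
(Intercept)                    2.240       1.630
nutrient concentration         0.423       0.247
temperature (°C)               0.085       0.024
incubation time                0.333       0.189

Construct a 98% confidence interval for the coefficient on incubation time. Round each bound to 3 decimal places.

Read off: b = 0.333, SE = 0.189 for incubation time.
df = n − k − 1 = 23 − 3 − 1 = 19.
t* = t_{0.01, 19} = 2.539483.
Margin = t* × SE = 2.539483 × 0.189 = 0.47996.
CI: 0.333 ± 0.47996 → (-0.147, 0.813).

(-0.147, 0.813)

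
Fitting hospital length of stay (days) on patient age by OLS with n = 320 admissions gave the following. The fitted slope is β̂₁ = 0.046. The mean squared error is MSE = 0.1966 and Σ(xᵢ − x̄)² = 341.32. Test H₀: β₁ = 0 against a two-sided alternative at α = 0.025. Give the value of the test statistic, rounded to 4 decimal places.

t = 1.9167

SE(β̂₁) = √(MSE/Sₓₓ) = √(0.1966/341.32) = 0.024.
t = 0.046 / 0.024 = 1.9167.
df = n − 2 = 318.
Two-sided p ≈ 0.0562, which is ≥ 0.025, so fail to reject H₀.
The data do not give significant evidence of an association between patient age and hospital length of stay.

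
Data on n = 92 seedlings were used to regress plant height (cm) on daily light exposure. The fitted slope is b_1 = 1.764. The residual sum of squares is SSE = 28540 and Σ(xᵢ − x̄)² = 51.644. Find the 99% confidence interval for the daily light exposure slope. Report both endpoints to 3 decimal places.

(-4.757, 8.285)

MSE = SSE/(n − 2) = 28540/90 = 317.111.
SE(b_1) = √(MSE/Sₓₓ) = √(317.111/51.644) = 2.47797.
df = n − 2 = 90.
t* = t_{0.005, 90} = 2.631565.
Margin = t* × SE = 2.631565 × 2.47797 = 6.52094.
CI: 1.764 ± 6.52094 → (-4.757, 8.285).
With 99% confidence, each one-unit increase in daily light exposure is associated with a change of between -4.757 and 8.285 cm in plant height.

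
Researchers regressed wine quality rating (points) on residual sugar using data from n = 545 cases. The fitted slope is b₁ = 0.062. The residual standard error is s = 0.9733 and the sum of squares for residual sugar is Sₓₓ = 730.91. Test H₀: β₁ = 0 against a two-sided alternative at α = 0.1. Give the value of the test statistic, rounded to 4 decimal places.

SE(b₁) = s/√Sₓₓ = 0.9733/√730.91 = 0.036001.
t = 0.062 / 0.036001 = 1.7222.
df = n − 2 = 543.
Two-sided p ≈ 0.0856, which is < 0.1, so reject H₀.
There is evidence that residual sugar is associated with wine quality rating.

t = 1.7222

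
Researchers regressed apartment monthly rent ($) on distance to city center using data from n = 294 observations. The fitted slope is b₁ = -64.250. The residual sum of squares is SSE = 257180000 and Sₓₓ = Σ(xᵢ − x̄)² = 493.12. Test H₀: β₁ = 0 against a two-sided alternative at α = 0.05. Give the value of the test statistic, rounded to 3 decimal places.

MSE = SSE/(n − 2) = 257180000/292 = 880753.
SE(b₁) = √(MSE/Sₓₓ) = √(880753/493.12) = 42.2621.
t = -64.250 / 42.2621 = -1.520.
df = n − 2 = 292.
Two-sided p ≈ 0.1295, which is ≥ 0.05, so fail to reject H₀.
The data do not give significant evidence of an association between distance to city center and apartment monthly rent.

t = -1.520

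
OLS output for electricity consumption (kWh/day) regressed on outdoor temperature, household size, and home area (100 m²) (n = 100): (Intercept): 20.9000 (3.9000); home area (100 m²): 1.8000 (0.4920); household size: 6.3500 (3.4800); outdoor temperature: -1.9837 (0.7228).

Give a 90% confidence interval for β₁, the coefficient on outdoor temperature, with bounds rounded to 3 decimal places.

(-3.184, -0.783)

Read off: b = -1.9837, SE = 0.7228 for outdoor temperature.
df = n − k − 1 = 100 − 3 − 1 = 96.
t* = t_{0.05, 96} = 1.660881.
Margin = t* × SE = 1.660881 × 0.7228 = 1.20049.
CI: -1.9837 ± 1.20049 → (-3.184, -0.783).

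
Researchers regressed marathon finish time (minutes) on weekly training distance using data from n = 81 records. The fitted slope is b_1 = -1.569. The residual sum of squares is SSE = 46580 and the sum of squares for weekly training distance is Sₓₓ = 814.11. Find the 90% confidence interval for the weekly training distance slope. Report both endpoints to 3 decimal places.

MSE = SSE/(n − 2) = 46580/79 = 589.62.
SE(b_1) = √(MSE/Sₓₓ) = √(589.62/814.11) = 0.85103.
df = n − 2 = 79.
t* = t_{0.05, 79} = 1.664371.
Margin = t* × SE = 1.664371 × 0.85103 = 1.41643.
CI: -1.569 ± 1.41643 → (-2.985, -0.153).
With 90% confidence, each one-unit increase in weekly training distance is associated with a change of between -2.985 and -0.153 minutes in marathon finish time.

(-2.985, -0.153)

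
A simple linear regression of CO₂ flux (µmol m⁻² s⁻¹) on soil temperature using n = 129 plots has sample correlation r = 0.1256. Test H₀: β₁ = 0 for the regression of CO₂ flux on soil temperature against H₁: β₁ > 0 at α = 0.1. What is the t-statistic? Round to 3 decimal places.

t = r·√(n − 2)/√(1 − r²) = 0.1256·√127/√0.984225 = 1.427.
df = n − 2 = 127.
One-sided p ≈ 0.0781, which is < 0.1, so reject H₀.
There is evidence of a linear association between soil temperature and CO₂ flux.

t = 1.427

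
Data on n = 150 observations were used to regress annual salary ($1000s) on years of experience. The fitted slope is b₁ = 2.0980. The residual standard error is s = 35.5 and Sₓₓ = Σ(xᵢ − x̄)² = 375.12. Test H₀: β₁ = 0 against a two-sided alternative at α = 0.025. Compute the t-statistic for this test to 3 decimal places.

t = 1.145

SE(b₁) = s/√Sₓₓ = 35.5/√375.12 = 1.83292.
t = 2.0980 / 1.83292 = 1.145.
df = n − 2 = 148.
Two-sided p ≈ 0.2542, which is ≥ 0.025, so fail to reject H₀.
The data do not give significant evidence of an association between years of experience and annual salary.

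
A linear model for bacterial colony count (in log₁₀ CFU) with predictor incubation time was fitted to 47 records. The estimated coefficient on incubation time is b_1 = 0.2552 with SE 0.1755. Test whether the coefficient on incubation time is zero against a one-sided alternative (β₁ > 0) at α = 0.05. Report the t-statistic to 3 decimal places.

t = 1.454

H₀: β₁ = 0 vs H₁: β₁ > 0.
t = (b_1 − β₁⁰)/SE = 0.2552 / 0.1755 = 1.454.
df = n − 2 = 47 − 2 = 45.
One-sided p ≈ 0.0764, which is ≥ 0.05, so fail to reject H₀.
The data do not give significant evidence that the true slope on incubation time is positive.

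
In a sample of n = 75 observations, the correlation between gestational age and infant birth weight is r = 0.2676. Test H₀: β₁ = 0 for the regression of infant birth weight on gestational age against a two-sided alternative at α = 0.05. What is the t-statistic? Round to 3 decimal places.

t = r·√(n − 2)/√(1 − r²) = 0.2676·√73/√0.92839 = 2.373.
df = n − 2 = 73.
Two-sided p ≈ 0.0203, which is < 0.05, so reject H₀.
There is evidence of a linear association between gestational age and infant birth weight.

t = 2.373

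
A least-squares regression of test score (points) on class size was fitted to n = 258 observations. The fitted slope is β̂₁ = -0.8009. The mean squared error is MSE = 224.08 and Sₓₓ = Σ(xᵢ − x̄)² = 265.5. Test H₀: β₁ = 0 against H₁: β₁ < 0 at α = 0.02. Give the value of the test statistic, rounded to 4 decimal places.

t = -0.8718

SE(β̂₁) = √(MSE/Sₓₓ) = √(224.08/265.5) = 0.918691.
t = -0.8009 / 0.918691 = -0.8718.
df = n − 2 = 256.
One-sided p ≈ 0.1921, which is ≥ 0.02, so fail to reject H₀.
The data do not give significant evidence that the true slope on class size is negative.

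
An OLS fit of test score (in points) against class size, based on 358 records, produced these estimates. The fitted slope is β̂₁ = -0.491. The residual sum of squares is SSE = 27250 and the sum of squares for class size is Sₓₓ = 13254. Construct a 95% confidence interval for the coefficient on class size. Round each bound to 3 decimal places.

(-0.640, -0.342)

MSE = SSE/(n − 2) = 27250/356 = 76.5449.
SE(β̂₁) = √(MSE/Sₓₓ) = √(76.5449/13254) = 0.075995.
df = n − 2 = 356.
t* = t_{0.025, 356} = 1.96665.
Margin = t* × SE = 1.96665 × 0.075995 = 0.14946.
CI: -0.491 ± 0.14946 → (-0.640, -0.342).
With 95% confidence, each one-unit increase in class size is associated with a change of between -0.640 and -0.342 points in test score.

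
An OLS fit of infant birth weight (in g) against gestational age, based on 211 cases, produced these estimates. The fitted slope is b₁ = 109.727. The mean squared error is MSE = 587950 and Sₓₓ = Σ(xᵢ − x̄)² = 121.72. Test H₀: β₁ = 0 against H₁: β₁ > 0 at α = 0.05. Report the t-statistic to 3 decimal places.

SE(b₁) = √(MSE/Sₓₓ) = √(587950/121.72) = 69.5007.
t = 109.727 / 69.5007 = 1.579.
df = n − 2 = 209.
One-sided p ≈ 0.0579, which is ≥ 0.05, so fail to reject H₀.
The data do not give significant evidence that the true slope on gestational age is positive.

t = 1.579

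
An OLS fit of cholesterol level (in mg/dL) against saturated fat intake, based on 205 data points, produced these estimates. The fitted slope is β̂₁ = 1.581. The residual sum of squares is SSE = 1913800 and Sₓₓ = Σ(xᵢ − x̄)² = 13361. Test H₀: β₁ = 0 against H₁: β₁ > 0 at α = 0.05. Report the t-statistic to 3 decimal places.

MSE = SSE/(n − 2) = 1913800/203 = 9427.59.
SE(β̂₁) = √(MSE/Sₓₓ) = √(9427.59/13361) = 0.840003.
t = 1.581 / 0.840003 = 1.882.
df = n − 2 = 203.
One-sided p ≈ 0.0306, which is < 0.05, so reject H₀.
There is evidence that the true slope on saturated fat intake is positive.

t = 1.882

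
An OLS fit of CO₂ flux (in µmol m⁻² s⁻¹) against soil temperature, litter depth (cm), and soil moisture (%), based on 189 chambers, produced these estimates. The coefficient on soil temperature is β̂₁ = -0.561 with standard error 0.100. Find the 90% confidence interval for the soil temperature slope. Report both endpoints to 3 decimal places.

(-0.726, -0.396)

df = n − k − 1 = 189 − 3 − 1 = 185.
t* = t_{0.05, 185} = 1.653132.
Margin = t* × SE = 1.653132 × 0.100 = 0.16531.
CI: -0.561 ± 0.16531 → (-0.726, -0.396).
With 90% confidence, each one-unit increase in soil temperature is associated with a change of between -0.726 and -0.396 µmol m⁻² s⁻¹ in CO₂ flux, holding the other predictors fixed.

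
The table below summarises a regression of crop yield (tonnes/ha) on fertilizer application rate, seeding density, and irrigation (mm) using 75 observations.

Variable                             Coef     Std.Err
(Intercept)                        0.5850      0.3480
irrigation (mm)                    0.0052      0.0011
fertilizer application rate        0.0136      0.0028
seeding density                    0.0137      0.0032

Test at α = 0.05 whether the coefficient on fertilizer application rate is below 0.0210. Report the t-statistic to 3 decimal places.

t = -2.643

Read off: b = 0.0136, SE = 0.0028 for fertilizer application rate.
H₀: β₁ = 0.0210 vs H₁: β₁ < 0.0210.
t = (0.0136 − 0.0210) / 0.0028 = -2.643.
df = n − k − 1 = 75 − 3 − 1 = 71.
One-sided p ≈ 0.0051, which is < 0.05, so reject H₀.
There is evidence that the true slope on fertilizer application rate is below 0.0210 tonnes/ha per unit, holding the other predictors fixed.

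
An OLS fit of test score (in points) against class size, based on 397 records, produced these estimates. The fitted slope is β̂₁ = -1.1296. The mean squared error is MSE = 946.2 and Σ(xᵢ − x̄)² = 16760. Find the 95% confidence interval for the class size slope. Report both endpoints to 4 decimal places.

(-1.5967, -0.6625)

SE(β̂₁) = √(MSE/Sₓₓ) = √(946.2/16760) = 0.237604.
df = n − 2 = 395.
t* = t_{0.025, 395} = 1.965988.
Margin = t* × SE = 1.965988 × 0.237604 = 0.467127.
CI: -1.1296 ± 0.467127 → (-1.5967, -0.6625).
With 95% confidence, each one-unit increase in class size is associated with a change of between -1.5967 and -0.6625 points in test score.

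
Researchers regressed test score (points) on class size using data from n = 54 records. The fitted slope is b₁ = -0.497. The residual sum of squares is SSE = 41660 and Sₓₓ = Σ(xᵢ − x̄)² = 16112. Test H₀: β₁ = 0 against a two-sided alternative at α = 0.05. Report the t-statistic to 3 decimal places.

MSE = SSE/(n − 2) = 41660/52 = 801.154.
SE(b₁) = √(MSE/Sₓₓ) = √(801.154/16112) = 0.222989.
t = -0.497 / 0.222989 = -2.229.
df = n − 2 = 52.
Two-sided p ≈ 0.0302, which is < 0.05, so reject H₀.
There is evidence that class size is associated with test score.

t = -2.229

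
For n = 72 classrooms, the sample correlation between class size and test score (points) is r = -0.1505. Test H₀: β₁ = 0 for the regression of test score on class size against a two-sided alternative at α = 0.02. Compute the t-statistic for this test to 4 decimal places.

t = r·√(n − 2)/√(1 − r²) = -0.1505·√70/√0.97735 = -1.2737.
df = n − 2 = 70.
Two-sided p ≈ 0.2070, which is ≥ 0.02, so fail to reject H₀.
The data do not give significant evidence of a linear association between class size and test score.

t = -1.2737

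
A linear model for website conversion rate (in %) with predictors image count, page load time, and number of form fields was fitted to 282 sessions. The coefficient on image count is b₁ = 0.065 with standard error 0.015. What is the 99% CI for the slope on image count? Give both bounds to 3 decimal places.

(0.026, 0.104)

df = n − k − 1 = 282 − 3 − 1 = 278.
t* = t_{0.005, 278} = 2.59363.
Margin = t* × SE = 2.59363 × 0.015 = 0.03890.
CI: 0.065 ± 0.03890 → (0.026, 0.104).
With 99% confidence, each one-unit increase in image count is associated with a change of between 0.026 and 0.104 % in website conversion rate, holding the other predictors fixed.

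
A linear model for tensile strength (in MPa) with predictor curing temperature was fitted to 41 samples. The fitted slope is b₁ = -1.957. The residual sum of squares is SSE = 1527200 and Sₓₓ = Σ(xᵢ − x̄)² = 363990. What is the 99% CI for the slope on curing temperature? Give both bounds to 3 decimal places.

MSE = SSE/(n − 2) = 1527200/39 = 39159.
SE(b₁) = √(MSE/Sₓₓ) = √(39159/363990) = 0.327998.
df = n − 2 = 39.
t* = t_{0.005, 39} = 2.707913.
Margin = t* × SE = 2.707913 × 0.327998 = 0.88819.
CI: -1.957 ± 0.88819 → (-2.845, -1.069).
With 99% confidence, each one-unit increase in curing temperature is associated with a change of between -2.845 and -1.069 MPa in tensile strength.

(-2.845, -1.069)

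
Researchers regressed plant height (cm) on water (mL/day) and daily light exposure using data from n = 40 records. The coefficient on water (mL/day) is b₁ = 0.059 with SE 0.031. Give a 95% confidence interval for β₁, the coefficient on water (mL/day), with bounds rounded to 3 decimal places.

df = n − k − 1 = 40 − 2 − 1 = 37.
t* = t_{0.025, 37} = 2.026192.
Margin = t* × SE = 2.026192 × 0.031 = 0.06281.
CI: 0.059 ± 0.06281 → (-0.004, 0.122).
With 95% confidence, each one-unit increase in water (mL/day) is associated with a change of between -0.004 and 0.122 cm in plant height, holding the other predictors fixed.

(-0.004, 0.122)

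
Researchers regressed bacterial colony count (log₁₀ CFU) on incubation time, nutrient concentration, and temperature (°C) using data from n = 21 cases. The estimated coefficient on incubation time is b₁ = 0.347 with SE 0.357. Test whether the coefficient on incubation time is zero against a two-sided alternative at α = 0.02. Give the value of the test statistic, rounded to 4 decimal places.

H₀: β₁ = 0 vs H₁: β₁ ≠ 0.
t = (b₁ − β₁⁰)/SE = 0.347 / 0.357 = 0.9720.
df = n − k − 1 = 21 − 3 − 1 = 17.
Two-sided p ≈ 0.3447, which is ≥ 0.02, so fail to reject H₀.
The data do not give significant evidence of an association between incubation time and bacterial colony count, after adjusting for the other predictors.

t = 0.9720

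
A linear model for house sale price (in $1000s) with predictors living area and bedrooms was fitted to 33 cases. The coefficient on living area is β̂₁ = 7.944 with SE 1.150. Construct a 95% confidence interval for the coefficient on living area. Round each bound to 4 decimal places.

df = n − k − 1 = 33 − 2 − 1 = 30.
t* = t_{0.025, 30} = 2.042272.
Margin = t* × SE = 2.042272 × 1.150 = 2.348613.
CI: 7.944 ± 2.348613 → (5.5954, 10.2926).
With 95% confidence, each one-unit increase in living area is associated with a change of between 5.5954 and 10.2926 $1000s in house sale price, holding the other predictors fixed.

(5.5954, 10.2926)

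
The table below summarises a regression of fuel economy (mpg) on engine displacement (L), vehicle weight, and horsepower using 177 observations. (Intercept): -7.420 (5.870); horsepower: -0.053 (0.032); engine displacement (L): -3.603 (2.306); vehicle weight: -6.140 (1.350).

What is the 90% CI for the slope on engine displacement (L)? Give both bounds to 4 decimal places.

(-7.4165, 0.2105)

Read off: b = -3.603, SE = 2.306 for engine displacement (L).
df = n − k − 1 = 177 − 3 − 1 = 173.
t* = t_{0.05, 173} = 1.653709.
Margin = t* × SE = 1.653709 × 2.306 = 3.813453.
CI: -3.603 ± 3.813453 → (-7.4165, 0.2105).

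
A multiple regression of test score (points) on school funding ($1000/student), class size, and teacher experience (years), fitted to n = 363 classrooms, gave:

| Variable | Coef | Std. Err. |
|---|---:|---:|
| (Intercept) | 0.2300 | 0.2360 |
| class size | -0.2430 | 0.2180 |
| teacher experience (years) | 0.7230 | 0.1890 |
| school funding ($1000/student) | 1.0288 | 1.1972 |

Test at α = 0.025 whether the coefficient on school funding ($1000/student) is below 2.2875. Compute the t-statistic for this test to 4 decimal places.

Read off: b = 1.0288, SE = 1.1972 for school funding ($1000/student).
H₀: β₁ = 2.2875 vs H₁: β₁ < 2.2875.
t = (1.0288 − 2.2875) / 1.1972 = -1.0514.
df = n − k − 1 = 363 − 3 − 1 = 359.
One-sided p ≈ 0.1469, which is ≥ 0.025, so fail to reject H₀.
The data do not give significant evidence that the true slope on school funding ($1000/student) is below 2.2875 points per unit, holding the other predictors fixed.

t = -1.0514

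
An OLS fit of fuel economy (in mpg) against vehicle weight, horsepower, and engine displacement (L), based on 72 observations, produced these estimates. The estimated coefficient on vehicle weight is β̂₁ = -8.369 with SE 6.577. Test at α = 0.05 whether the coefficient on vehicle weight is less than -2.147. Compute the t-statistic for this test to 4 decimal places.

t = -0.9460

H₀: β₁ = -2.147 vs H₁: β₁ < -2.147.
t = (β̂₁ − β₁⁰)/SE = (-8.369 − (-2.147)) / 6.577 = -0.9460.
df = n − k − 1 = 72 − 3 − 1 = 68.
One-sided p ≈ 0.1737, which is ≥ 0.05, so fail to reject H₀.
The data do not give significant evidence that the true slope on vehicle weight is below -2.147 mpg per unit, holding the other predictors fixed.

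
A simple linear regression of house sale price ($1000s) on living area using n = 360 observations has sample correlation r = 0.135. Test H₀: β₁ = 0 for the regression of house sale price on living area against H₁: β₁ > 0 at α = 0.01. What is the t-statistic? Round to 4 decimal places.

t = r·√(n − 2)/√(1 − r²) = 0.135·√358/√0.981775 = 2.5779.
df = n − 2 = 358.
One-sided p ≈ 0.0052, which is < 0.01, so reject H₀.
There is evidence of a linear association between living area and house sale price.

t = 2.5779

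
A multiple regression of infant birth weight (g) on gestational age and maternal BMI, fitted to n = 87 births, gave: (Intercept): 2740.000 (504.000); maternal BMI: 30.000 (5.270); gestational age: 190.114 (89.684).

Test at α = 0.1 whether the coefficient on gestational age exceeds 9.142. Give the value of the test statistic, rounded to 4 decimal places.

Read off: b = 190.114, SE = 89.684 for gestational age.
H₀: β₁ = 9.142 vs H₁: β₁ > 9.142.
t = (190.114 − 9.142) / 89.684 = 2.0179.
df = n − k − 1 = 87 − 2 − 1 = 84.
One-sided p ≈ 0.0234, which is < 0.1, so reject H₀.
There is evidence that the true slope on gestational age exceeds 9.142 g per unit, holding the other predictors fixed.

t = 2.0179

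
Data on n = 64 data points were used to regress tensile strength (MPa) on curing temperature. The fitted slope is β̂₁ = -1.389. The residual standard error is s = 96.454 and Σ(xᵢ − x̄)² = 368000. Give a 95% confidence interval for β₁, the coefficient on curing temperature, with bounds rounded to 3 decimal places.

(-1.707, -1.071)

SE(β̂₁) = s/√Sₓₓ = 96.454/√368000 = 0.159.
df = n − 2 = 62.
t* = t_{0.025, 62} = 1.998972.
Margin = t* × SE = 1.998972 × 0.159 = 0.31784.
CI: -1.389 ± 0.31784 → (-1.707, -1.071).
With 95% confidence, each one-unit increase in curing temperature is associated with a change of between -1.707 and -1.071 MPa in tensile strength.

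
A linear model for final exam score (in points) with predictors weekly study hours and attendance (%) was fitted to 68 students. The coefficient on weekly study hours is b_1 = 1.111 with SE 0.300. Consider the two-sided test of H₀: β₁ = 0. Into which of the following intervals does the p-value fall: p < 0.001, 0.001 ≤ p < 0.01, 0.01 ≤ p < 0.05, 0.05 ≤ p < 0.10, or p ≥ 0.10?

t = 1.111 / 0.300 = 3.703.
df = n − k − 1 = 68 − 2 − 1 = 65.
Two-sided p = 2·P(T_{65} > |t|) ≈ 0.0004.
So p < 0.001.

p < 0.001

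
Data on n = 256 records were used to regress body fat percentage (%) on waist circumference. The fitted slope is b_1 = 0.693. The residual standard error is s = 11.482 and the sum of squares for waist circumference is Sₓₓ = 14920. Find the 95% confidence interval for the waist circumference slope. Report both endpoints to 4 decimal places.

SE(b_1) = s/√Sₓₓ = 11.482/√14920 = 0.0940011.
df = n − 2 = 254.
t* = t_{0.025, 254} = 1.969348.
Margin = t* × SE = 1.969348 × 0.0940011 = 0.185121.
CI: 0.693 ± 0.185121 → (0.5079, 0.8781).
With 95% confidence, each one-unit increase in waist circumference is associated with a change of between 0.5079 and 0.8781 % in body fat percentage.

(0.5079, 0.8781)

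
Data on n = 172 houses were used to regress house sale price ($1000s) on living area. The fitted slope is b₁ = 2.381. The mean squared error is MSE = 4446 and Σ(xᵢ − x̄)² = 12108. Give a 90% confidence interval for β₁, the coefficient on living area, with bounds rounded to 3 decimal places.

SE(b₁) = √(MSE/Sₓₓ) = √(4446/12108) = 0.605966.
df = n − 2 = 170.
t* = t_{0.05, 170} = 1.653866.
Margin = t* × SE = 1.653866 × 0.605966 = 1.00219.
CI: 2.381 ± 1.00219 → (1.379, 3.383).
With 90% confidence, each one-unit increase in living area is associated with a change of between 1.379 and 3.383 $1000s in house sale price.

(1.379, 3.383)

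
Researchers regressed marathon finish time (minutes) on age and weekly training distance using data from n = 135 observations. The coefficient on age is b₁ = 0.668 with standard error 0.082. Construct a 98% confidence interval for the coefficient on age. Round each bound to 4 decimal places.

df = n − k − 1 = 135 − 2 − 1 = 132.
t* = t_{0.01, 132} = 2.35493.
Margin = t* × SE = 2.35493 × 0.082 = 0.193104.
CI: 0.668 ± 0.193104 → (0.4749, 0.8611).
With 98% confidence, each one-unit increase in age is associated with a change of between 0.4749 and 0.8611 minutes in marathon finish time, holding the other predictors fixed.

(0.4749, 0.8611)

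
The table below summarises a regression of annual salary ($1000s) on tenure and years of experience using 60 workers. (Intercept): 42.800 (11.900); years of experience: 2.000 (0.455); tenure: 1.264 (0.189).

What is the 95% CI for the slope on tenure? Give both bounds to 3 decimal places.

Read off: b = 1.264, SE = 0.189 for tenure.
df = n − k − 1 = 60 − 2 − 1 = 57.
t* = t_{0.025, 57} = 2.002465.
Margin = t* × SE = 2.002465 × 0.189 = 0.37847.
CI: 1.264 ± 0.37847 → (0.886, 1.642).

(0.886, 1.642)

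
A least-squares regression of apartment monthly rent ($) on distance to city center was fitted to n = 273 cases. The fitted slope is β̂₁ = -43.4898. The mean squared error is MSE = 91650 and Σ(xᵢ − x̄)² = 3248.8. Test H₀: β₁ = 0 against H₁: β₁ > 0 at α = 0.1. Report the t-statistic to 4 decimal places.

SE(β̂₁) = √(MSE/Sₓₓ) = √(91650/3248.8) = 5.31135.
t = -43.4898 / 5.31135 = -8.1881.
df = n − 2 = 271.
One-sided p ≈ 1.0000, which is ≥ 0.1, so fail to reject H₀.
The data do not give significant evidence that the true slope on distance to city center is positive.

t = -8.1881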